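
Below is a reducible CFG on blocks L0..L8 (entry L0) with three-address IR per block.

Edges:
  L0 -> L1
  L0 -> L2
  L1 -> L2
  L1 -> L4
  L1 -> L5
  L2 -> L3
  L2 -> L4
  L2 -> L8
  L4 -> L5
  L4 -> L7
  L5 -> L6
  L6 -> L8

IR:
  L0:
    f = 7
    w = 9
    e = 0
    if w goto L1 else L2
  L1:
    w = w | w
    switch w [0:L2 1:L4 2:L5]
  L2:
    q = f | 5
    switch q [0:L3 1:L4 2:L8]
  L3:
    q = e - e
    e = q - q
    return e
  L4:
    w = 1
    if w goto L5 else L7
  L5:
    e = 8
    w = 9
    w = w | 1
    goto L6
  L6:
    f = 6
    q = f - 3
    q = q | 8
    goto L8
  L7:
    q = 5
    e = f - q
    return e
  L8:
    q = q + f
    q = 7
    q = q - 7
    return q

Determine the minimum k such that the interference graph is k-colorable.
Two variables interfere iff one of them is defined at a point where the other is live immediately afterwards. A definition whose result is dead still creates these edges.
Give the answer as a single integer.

Per-block:
  L0 def {e,f,w} use ∅
  L1 def {w} use {w}
  L2 def {q} use {f}
  L3 def {e,q} use {e}
  L4 def {w} use ∅
  L5 def {e,w} use ∅
  L6 def {f,q} use ∅
  L7 def {e,q} use {f}
  L8 def {q} use {f,q}

Live sets:
  live L0: ∅→{e,f,w}
  live L1: {e,f,w}→{e,f}
  live L2: {e,f}→{e,f,q}
  live L3: {e}→∅
  live L4: {f}→{f}
  live L5: ∅→∅
  live L6: ∅→{f,q}
  live L7: {f}→∅
  live L8: {f,q}→∅

Interference:
  e — {f,q,w}
  f — {e,q,w}
  q — {e,f}
  w — {e,f}

Colouring:
  lower bound: {e,f,q} mutually conflict ⇒ χ ≥ 3
  3-colouring: r0={e}  r1={f}  r2={q,w}
  χ = 3

Answer: 3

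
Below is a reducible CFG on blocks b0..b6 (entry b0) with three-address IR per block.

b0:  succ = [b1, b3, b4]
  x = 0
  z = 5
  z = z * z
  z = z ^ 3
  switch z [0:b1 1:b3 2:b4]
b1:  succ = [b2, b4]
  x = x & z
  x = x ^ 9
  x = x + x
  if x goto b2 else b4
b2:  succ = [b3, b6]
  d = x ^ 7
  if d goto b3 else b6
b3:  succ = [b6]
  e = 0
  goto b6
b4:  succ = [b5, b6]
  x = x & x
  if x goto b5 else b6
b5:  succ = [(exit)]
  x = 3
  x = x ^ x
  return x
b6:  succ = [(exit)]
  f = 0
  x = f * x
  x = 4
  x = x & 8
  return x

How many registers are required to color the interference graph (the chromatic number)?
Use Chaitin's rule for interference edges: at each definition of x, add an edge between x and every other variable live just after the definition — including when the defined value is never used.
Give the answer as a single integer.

def/use:
  b0 def {x,z} use ∅
  b1 def {x} use {x,z}
  b2 def {d} use {x}
  b3 def {e} use ∅
  b4 def {x} use {x}
  b5 def {x} use ∅
  b6 def {f,x} use {x}

Live sets:
  b0: in=∅ out={x,z}
  b1: in={x,z} out={x}
  b2: in={x} out={x}
  b3: in={x} out={x}
  b4: in={x} out={x}
  b5: in=∅ out=∅
  b6: in={x} out=∅

Conflict graph:
  d↔{x}
  e↔{x}
  f↔{x}
  x↔{d,e,f,z}
  z↔{x}

Chromatic number:
  lower bound: {d,x} mutually conflict ⇒ χ ≥ 2
  assign d→c1 e→c1 f→c1 x→c0 z→c1 — no edge inside a register ⇒ χ ≤ 2
  χ = 2

Answer: 2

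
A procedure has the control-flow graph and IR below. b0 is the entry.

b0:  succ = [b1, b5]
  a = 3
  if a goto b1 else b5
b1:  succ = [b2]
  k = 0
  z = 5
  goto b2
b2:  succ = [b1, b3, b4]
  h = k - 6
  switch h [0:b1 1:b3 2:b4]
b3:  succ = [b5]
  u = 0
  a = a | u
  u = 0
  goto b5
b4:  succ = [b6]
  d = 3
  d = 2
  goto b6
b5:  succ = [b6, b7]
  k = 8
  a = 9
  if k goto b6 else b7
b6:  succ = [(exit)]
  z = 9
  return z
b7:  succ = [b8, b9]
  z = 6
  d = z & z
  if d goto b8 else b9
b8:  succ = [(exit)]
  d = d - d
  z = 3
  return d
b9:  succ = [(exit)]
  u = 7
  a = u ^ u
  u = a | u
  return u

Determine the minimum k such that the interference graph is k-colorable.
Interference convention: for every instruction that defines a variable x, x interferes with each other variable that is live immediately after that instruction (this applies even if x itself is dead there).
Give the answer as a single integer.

Answer: 3

Analysis:
def/use:
  b0: {a} / ∅
  b1: {k,z} / ∅
  b2: {h} / {k}
  b3: {a,u} / {a}
  b4: {d} / ∅
  b5: {a,k} / ∅
  b6: {z} / ∅
  b7: {d,z} / ∅
  b8: {d,z} / {d}
  b9: {a,u} / ∅

Backward fixpoint:
  b0: in=∅ out={a}
  b1: in={a} out={a,k}
  b2: in={a,k} out={a}
  b3: in={a} out=∅
  b4: in=∅ out=∅
  b5: in=∅ out=∅
  b6: in=∅ out=∅
  b7: in=∅ out={d}
  b8: in={d} out=∅
  b9: in=∅ out=∅

Interference:
  a — {h,k,u,z}
  d — {z}
  h — {a}
  k — {a,z}
  u — {a}
  z — {a,d,k}

Registers:
  {a,k,z} pairwise interfere (3-clique) ⇒ χ ≥ 3
  3-colouring: c0={a,d}  c1={h,u,z}  c2={k}
  χ = 3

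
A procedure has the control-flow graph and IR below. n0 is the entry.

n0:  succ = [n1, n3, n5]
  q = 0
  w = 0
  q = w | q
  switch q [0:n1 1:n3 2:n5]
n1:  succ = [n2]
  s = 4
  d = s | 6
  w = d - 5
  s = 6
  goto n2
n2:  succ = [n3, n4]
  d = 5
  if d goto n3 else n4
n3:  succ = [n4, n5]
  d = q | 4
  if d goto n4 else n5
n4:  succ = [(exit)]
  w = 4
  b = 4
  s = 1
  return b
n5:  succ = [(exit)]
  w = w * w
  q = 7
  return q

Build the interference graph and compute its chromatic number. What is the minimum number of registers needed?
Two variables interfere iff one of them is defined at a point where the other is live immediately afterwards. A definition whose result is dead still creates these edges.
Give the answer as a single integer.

Answer: 3

Analysis:
def/use:
  n0 def {q,w} use ∅
  n1 def {d,s,w} use ∅
  n2 def {d} use ∅
  n3 def {d} use {q}
  n4 def {b,s,w} use ∅
  n5 def {q,w} use {w}

Live sets:
  n0: in=∅ out={q,w}
  n1: in={q} out={q,w}
  n2: in={q,w} out={q,w}
  n3: in={q,w} out={w}
  n4: in=∅ out=∅
  n5: in={w} out=∅

Conflict graph:
  b↔{s}
  d↔{q,w}
  q↔{d,s,w}
  s↔{b,q,w}
  w↔{d,q,s}

Chromatic number:
  {d,q,w} pairwise interfere (3-clique) ⇒ χ ≥ 3
  3-colouring: c0={b,q}  c1={d,s}  c2={w}
  χ = 3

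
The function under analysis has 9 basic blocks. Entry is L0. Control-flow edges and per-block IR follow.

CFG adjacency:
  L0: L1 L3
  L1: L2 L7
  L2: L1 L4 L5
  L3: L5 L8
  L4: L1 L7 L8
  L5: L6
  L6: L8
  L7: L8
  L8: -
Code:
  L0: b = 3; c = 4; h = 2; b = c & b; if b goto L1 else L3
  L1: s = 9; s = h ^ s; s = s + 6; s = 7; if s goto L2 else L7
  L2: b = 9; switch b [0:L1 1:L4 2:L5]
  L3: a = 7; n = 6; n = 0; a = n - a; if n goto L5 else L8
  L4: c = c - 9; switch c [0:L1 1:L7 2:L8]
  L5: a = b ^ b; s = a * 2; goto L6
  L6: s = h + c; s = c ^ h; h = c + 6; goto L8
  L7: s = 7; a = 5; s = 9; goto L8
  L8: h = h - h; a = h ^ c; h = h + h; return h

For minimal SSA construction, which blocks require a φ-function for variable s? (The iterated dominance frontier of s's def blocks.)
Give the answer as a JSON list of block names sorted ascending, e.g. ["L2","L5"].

Answer: ["L1", "L5", "L8"]

Derivation:
idom tree: L1←L0 L2←L1 L3←L0 L4←L2 L5←L0 L6←L5 L7←L1 L8←L0
Dom∩ at merges:
  L1: preds {L0,L2,L4}: {L0} ∩ {L0,L1,L2} ∩ {L0,L1,L2,L4} = {L0}; idom=L0
  L5: preds {L2,L3}: {L0,L1,L2} ∩ {L0,L3} = {L0}; idom=L0
  L7: preds {L1,L4}: {L0,L1} ∩ {L0,L1,L2,L4} = {L0,L1}; idom=L1
  L8: preds {L3,L4,L6,L7}: {L0,L3} ∩ {L0,L1,L2,L4} ∩ {L0,L5,L6} ∩ {L0,L1,L7} = {L0}; idom=L0

DF derivation:
  join L1 pred L0: · stop@L0
  join L1 pred L2: L2→L1 stop@L0
  join L1 pred L4: L4→L2→L1 stop@L0
  join L5 pred L2: L2→L1 stop@L0
  join L5 pred L3: L3 stop@L0
  join L7 pred L1: · stop@L1
  join L7 pred L4: L4→L2 stop@L1
  join L8 pred L3: L3 stop@L0
  join L8 pred L4: L4→L2→L1 stop@L0
  join L8 pred L6: L6→L5 stop@L0
  join L8 pred L7: L7→L1 stop@L0
  L0: DF=∅
  L1: DF={L1,L5,L8}
  L2: DF={L1,L5,L7,L8}
  L3: DF={L5,L8}
  L4: DF={L1,L7,L8}
  L5: DF={L8}
  L6: DF={L8}
  L7: DF={L8}
  L8: DF=∅

φ for s: defs {L1,L5,L6,L7}
  DF⁺ = {L1,L5,L8}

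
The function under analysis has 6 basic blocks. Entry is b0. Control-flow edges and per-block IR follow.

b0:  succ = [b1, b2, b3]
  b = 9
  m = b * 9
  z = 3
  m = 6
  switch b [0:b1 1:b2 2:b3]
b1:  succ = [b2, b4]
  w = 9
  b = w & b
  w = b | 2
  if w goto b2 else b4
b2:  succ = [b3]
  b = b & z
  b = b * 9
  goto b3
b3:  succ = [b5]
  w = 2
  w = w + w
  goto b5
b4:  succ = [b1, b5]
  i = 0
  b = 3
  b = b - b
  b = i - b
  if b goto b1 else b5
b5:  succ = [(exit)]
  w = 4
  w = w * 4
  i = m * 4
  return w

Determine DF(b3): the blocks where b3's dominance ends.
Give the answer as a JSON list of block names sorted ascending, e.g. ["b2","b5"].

Answer: ["b5"]

Working:
idom tree: b1←b0 b2←b0 b3←b0 b4←b1 b5←b0
Dom at joins:
  b1: preds {b0,b4}: {b0} ∩ {b0,b1,b4} = {b0}; idom=b0
  b2: preds {b0,b1}: {b0} ∩ {b0,b1} = {b0}; idom=b0
  b3: preds {b0,b2}: {b0} ∩ {b0,b2} = {b0}; idom=b0
  b5: preds {b3,b4}: {b0,b3} ∩ {b0,b1,b4} = {b0}; idom=b0

Frontier:
  join b1 pred b0: · stop@b0
  join b1 pred b4: b4→b1 stop@b0
  join b2 pred b0: · stop@b0
  join b2 pred b1: b1 stop@b0
  join b3 pred b0: · stop@b0
  join b3 pred b2: b2 stop@b0
  join b5 pred b3: b3 stop@b0
  join b5 pred b4: b4→b1 stop@b0
  b0 → ∅
  b1 → {b1,b2,b5}
  b2 → {b3}
  b3 → {b5}
  b4 → {b1,b5}
  b5 → ∅

DF(b3) = ["b5"]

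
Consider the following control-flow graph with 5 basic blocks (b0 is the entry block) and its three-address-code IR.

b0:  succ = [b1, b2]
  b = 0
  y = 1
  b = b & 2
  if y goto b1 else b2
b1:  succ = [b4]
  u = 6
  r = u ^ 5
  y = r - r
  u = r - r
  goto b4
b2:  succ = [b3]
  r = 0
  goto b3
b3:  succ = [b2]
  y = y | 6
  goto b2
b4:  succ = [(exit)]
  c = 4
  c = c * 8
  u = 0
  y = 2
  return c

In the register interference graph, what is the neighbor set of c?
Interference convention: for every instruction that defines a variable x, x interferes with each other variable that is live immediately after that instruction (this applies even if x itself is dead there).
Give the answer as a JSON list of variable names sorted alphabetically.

Per-block:
  b0 def {b,y} use ∅
  b1 def {r,u,y} use ∅
  b2 def {r} use ∅
  b3 def {y} use {y}
  b4 def {c,u,y} use ∅

Liveness:
  live b0: ∅→{y}
  live b1: ∅→∅
  live b2: {y}→{y}
  live b3: {y}→{y}
  live b4: ∅→∅

Interference:
  b↔{y}
  c↔{u,y}
  r↔{y}
  u↔{c}
  y↔{b,c,r}

N(c) = ["u", "y"]

Answer: ["u", "y"]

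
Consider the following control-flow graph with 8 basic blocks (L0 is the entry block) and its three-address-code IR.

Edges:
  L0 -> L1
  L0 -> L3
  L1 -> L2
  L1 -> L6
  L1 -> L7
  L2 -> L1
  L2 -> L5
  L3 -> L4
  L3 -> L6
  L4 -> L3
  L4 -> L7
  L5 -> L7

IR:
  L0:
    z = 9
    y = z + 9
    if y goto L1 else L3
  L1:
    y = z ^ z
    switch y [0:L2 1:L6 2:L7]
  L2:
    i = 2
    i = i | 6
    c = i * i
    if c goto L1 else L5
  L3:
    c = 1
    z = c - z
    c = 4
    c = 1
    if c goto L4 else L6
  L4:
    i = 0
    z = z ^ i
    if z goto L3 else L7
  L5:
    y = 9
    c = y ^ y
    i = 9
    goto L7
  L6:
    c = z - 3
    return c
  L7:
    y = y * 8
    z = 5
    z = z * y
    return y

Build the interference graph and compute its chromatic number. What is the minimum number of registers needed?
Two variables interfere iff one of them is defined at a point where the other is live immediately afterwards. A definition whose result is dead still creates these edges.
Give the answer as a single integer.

Answer: 3

Derivation:
Per-block:
  L0 def {y,z} use ∅
  L1 def {y} use {z}
  L2 def {c,i} use ∅
  L3 def {c,z} use {z}
  L4 def {i,z} use {z}
  L5 def {c,i,y} use ∅
  L6 def {c} use {z}
  L7 def {y,z} use {y}

Liveness:
  live L0: ∅→{y,z}
  live L1: {z}→{y,z}
  live L2: {z}→{z}
  live L3: {y,z}→{y,z}
  live L4: {y,z}→{y,z}
  live L5: ∅→{y}
  live L6: {z}→∅
  live L7: {y}→∅

Interference:
  c↔{y,z}
  i↔{y,z}
  y↔{c,i,z}
  z↔{c,i,y}

Registers:
  lower bound: {c,y,z} mutually conflict ⇒ χ ≥ 3
  3-colouring: R0={y}  R1={z}  R2={c,i}
  χ = 3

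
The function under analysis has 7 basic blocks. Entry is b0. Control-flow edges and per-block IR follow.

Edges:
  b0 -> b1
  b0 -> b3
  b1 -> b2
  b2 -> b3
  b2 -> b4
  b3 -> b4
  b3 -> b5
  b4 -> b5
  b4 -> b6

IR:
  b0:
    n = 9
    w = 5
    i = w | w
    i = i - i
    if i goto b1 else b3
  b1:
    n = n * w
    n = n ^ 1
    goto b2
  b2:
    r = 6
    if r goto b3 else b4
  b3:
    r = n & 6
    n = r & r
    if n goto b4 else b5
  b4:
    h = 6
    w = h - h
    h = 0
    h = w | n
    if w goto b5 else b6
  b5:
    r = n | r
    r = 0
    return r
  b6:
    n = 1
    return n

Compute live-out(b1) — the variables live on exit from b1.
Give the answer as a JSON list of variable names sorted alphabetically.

Block summaries:
  b0: {i,n,w} / ∅
  b1: {n} / {n,w}
  b2: {r} / ∅
  b3: {n,r} / {n}
  b4: {h,w} / {n}
  b5: {r} / {n,r}
  b6: {n} / ∅

Liveness:
  b0: in=∅ out={n,w}
  b1: in={n,w} out={n}
  b2: in={n} out={n,r}
  b3: in={n} out={n,r}
  b4: in={n,r} out={n,r}
  b5: in={n,r} out=∅
  b6: in=∅ out=∅

live-out(b1) = ["n"]

Answer: ["n"]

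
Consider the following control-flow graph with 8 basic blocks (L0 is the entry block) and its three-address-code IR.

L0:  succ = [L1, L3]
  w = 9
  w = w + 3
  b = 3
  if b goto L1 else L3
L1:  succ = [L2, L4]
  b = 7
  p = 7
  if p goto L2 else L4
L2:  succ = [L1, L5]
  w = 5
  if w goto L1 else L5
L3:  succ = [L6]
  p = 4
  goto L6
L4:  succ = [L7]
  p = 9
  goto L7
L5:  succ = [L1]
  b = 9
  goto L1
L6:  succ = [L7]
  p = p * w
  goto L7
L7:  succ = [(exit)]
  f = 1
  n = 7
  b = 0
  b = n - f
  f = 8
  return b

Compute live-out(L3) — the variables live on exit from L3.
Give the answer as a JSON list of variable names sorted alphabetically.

def/use:
  L0: def={b,w} ue=∅
  L1: def={b,p} ue=∅
  L2: def={w} ue=∅
  L3: def={p} ue=∅
  L4: def={p} ue=∅
  L5: def={b} ue=∅
  L6: def={p} ue={p,w}
  L7: def={b,f,n} ue=∅

Backward fixpoint:
  L0 li=∅ lo={w}
  L1 li=∅ lo=∅
  L2 li=∅ lo=∅
  L3 li={w} lo={p,w}
  L4 li=∅ lo=∅
  L5 li=∅ lo=∅
  L6 li={p,w} lo=∅
  L7 li=∅ lo=∅

live-out(L3) = ["p", "w"]

Answer: ["p", "w"]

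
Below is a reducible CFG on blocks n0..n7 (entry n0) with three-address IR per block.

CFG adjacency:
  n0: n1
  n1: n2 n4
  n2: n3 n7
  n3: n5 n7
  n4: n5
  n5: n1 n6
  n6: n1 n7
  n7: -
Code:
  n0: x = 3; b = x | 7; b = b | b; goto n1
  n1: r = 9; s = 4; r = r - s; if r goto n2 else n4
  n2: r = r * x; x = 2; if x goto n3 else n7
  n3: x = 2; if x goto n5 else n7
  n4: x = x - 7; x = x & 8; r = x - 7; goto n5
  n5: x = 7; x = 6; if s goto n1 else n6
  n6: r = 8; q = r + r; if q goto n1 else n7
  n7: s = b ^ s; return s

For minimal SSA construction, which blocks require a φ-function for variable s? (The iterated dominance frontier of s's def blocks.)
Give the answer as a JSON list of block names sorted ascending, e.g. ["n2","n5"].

idom tree: n1←n0 n2←n1 n3←n2 n4←n1 n5←n1 n6←n5 n7←n1
Dom∩ at merges:
  n1: preds {n0,n5,n6}: {n0} ∩ {n0,n1,n5} ∩ {n0,n1,n5,n6} = {n0}; idom=n0
  n5: preds {n3,n4}: {n0,n1,n2,n3} ∩ {n0,n1,n4} = {n0,n1}; idom=n1
  n7: preds {n2,n3,n6}: {n0,n1,n2} ∩ {n0,n1,n2,n3} ∩ {n0,n1,n5,n6} = {n0,n1}; idom=n1

DF walk-up:
  join n1 pred n0: · stop@n0
  join n1 pred n5: n5→n1 stop@n0
  join n1 pred n6: n6→n5→n1 stop@n0
  join n5 pred n3: n3→n2 stop@n1
  join n5 pred n4: n4 stop@n1
  join n7 pred n2: n2 stop@n1
  join n7 pred n3: n3→n2 stop@n1
  join n7 pred n6: n6→n5 stop@n1
  DF(n0)=∅
  DF(n1)={n1}
  DF(n2)={n5,n7}
  DF(n3)={n5,n7}
  DF(n4)={n5}
  DF(n5)={n1,n7}
  DF(n6)={n1,n7}
  DF(n7)=∅

φ for s: defs {n1,n7}
  DF⁺ = {n1}

Answer: ["n1"]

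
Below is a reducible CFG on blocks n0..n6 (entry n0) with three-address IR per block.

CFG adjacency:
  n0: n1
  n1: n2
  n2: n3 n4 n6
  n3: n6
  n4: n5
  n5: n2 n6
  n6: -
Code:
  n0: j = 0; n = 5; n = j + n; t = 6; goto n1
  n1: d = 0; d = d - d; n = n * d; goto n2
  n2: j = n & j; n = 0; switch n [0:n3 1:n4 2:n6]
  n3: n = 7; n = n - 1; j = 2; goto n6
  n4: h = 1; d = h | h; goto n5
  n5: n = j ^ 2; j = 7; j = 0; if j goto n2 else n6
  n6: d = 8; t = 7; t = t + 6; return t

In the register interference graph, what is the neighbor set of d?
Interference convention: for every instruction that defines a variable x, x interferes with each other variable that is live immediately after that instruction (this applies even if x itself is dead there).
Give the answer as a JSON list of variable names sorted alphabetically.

Block summaries:
  n0 def {j,n,t} use ∅
  n1 def {d,n} use {n}
  n2 def {j,n} use {j,n}
  n3 def {j,n} use ∅
  n4 def {d,h} use ∅
  n5 def {j,n} use {j}
  n6 def {d,t} use ∅

Liveness:
  n0: in=∅ out={j,n}
  n1: in={j,n} out={j,n}
  n2: in={j,n} out={j}
  n3: in=∅ out=∅
  n4: in={j} out={j}
  n5: in={j} out={j,n}
  n6: in=∅ out=∅

Interference:
  d↔{j,n}
  h↔{j}
  j↔{d,h,n,t}
  n↔{d,j,t}
  t↔{j,n}

N(d) = ["j", "n"]

Answer: ["j", "n"]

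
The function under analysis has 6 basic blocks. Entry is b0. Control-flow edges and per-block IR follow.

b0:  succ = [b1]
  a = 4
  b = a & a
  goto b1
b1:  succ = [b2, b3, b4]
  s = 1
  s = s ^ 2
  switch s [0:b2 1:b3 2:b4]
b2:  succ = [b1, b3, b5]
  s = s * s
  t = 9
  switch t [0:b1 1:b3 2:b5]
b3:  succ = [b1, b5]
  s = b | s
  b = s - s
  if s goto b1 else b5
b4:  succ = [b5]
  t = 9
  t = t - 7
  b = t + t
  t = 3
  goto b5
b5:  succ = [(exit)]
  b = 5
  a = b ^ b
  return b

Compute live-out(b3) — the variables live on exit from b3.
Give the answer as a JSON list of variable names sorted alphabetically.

Per-block:
  b0: def={a,b} ue=∅
  b1: def={s} ue=∅
  b2: def={s,t} ue={s}
  b3: def={b,s} ue={b,s}
  b4: def={b,t} ue=∅
  b5: def={a,b} ue=∅

Live sets:
  b0 li=∅ lo={b}
  b1 li={b} lo={b,s}
  b2 li={b,s} lo={b,s}
  b3 li={b,s} lo={b}
  b4 li=∅ lo=∅
  b5 li=∅ lo=∅

live-out(b3) = ["b"]

Answer: ["b"]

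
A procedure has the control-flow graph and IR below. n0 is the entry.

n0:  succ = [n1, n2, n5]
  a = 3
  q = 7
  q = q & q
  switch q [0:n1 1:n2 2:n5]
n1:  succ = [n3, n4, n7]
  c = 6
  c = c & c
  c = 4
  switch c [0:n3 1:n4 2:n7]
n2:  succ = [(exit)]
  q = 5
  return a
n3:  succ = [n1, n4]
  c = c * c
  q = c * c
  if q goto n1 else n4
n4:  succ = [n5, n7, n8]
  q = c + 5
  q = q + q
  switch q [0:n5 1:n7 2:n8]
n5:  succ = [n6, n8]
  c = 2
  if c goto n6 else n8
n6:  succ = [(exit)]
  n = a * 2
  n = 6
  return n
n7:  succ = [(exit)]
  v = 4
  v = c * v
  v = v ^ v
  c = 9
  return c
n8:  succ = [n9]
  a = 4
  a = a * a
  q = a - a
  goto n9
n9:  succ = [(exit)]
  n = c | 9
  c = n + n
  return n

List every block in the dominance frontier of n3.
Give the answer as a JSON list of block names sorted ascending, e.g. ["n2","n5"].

idom tree: n1←n0 n2←n0 n3←n1 n4←n1 n5←n0 n6←n5 n7←n1 n8←n0 n9←n8
Dom∩ at merges:
  n1: preds {n0,n3}: {n0} ∩ {n0,n1,n3} = {n0}; idom=n0
  n4: preds {n1,n3}: {n0,n1} ∩ {n0,n1,n3} = {n0,n1}; idom=n1
  n5: preds {n0,n4}: {n0} ∩ {n0,n1,n4} = {n0}; idom=n0
  n7: preds {n1,n4}: {n0,n1} ∩ {n0,n1,n4} = {n0,n1}; idom=n1
  n8: preds {n4,n5}: {n0,n1,n4} ∩ {n0,n5} = {n0}; idom=n0

Frontier:
  join n1 pred n0: · stop@n0
  join n1 pred n3: n3→n1 stop@n0
  join n4 pred n1: · stop@n1
  join n4 pred n3: n3 stop@n1
  join n5 pred n0: · stop@n0
  join n5 pred n4: n4→n1 stop@n0
  join n7 pred n1: · stop@n1
  join n7 pred n4: n4 stop@n1
  join n8 pred n4: n4→n1 stop@n0
  join n8 pred n5: n5 stop@n0
  DF(n0)=∅
  DF(n1)={n1,n5,n8}
  DF(n2)=∅
  DF(n3)={n1,n4}
  DF(n4)={n5,n7,n8}
  DF(n5)={n8}
  DF(n6)=∅
  DF(n7)=∅
  DF(n8)=∅
  DF(n9)=∅

DF(n3) = ["n1", "n4"]

Answer: ["n1", "n4"]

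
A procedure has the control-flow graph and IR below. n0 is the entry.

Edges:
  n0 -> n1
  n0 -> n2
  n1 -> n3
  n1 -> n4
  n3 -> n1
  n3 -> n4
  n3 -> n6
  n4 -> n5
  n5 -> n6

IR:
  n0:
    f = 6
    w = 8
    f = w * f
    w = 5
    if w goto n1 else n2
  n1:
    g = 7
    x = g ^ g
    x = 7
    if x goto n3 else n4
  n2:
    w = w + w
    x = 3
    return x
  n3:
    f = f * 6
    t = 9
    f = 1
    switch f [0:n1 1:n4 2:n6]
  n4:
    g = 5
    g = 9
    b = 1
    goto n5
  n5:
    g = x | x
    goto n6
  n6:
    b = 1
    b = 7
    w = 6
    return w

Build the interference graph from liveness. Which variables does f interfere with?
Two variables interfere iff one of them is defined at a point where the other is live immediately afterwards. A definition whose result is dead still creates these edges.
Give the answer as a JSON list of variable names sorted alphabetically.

Per-block:
  n0: def={f,w} ue=∅
  n1: def={g,x} ue=∅
  n2: def={w,x} ue={w}
  n3: def={f,t} ue={f}
  n4: def={b,g} ue=∅
  n5: def={g} ue={x}
  n6: def={b,w} ue=∅

Backward fixpoint:
  live n0: ∅→{f,w}
  live n1: {f}→{f,x}
  live n2: {w}→∅
  live n3: {f,x}→{f,x}
  live n4: {x}→{x}
  live n5: {x}→∅
  live n6: ∅→∅

Interference:
  b — {x}
  f — {g,w,x}
  g — {f,x}
  t — {x}
  w — {f}
  x — {b,f,g,t}

N(f) = ["g", "w", "x"]

Answer: ["g", "w", "x"]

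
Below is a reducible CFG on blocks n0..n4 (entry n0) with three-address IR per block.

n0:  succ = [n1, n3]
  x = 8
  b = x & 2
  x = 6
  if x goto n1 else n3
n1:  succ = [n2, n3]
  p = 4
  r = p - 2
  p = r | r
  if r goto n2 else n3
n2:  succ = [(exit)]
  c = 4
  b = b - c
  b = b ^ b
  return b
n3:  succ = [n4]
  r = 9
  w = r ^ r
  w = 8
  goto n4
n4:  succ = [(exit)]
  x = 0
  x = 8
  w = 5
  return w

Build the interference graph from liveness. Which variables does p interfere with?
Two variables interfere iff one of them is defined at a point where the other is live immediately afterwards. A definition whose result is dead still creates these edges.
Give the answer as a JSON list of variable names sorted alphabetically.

Answer: ["b", "r"]

Working:
Block summaries:
  n0 def {b,x} use ∅
  n1 def {p,r} use ∅
  n2 def {b,c} use {b}
  n3 def {r,w} use ∅
  n4 def {w,x} use ∅

Backward fixpoint:
  n0: in=∅ out={b}
  n1: in={b} out={b}
  n2: in={b} out=∅
  n3: in=∅ out=∅
  n4: in=∅ out=∅

Interfere edges:
  b↔{c,p,r,x}
  c↔{b}
  p↔{b,r}
  r↔{b,p}
  w↔∅
  x↔{b}

N(p) = ["b", "r"]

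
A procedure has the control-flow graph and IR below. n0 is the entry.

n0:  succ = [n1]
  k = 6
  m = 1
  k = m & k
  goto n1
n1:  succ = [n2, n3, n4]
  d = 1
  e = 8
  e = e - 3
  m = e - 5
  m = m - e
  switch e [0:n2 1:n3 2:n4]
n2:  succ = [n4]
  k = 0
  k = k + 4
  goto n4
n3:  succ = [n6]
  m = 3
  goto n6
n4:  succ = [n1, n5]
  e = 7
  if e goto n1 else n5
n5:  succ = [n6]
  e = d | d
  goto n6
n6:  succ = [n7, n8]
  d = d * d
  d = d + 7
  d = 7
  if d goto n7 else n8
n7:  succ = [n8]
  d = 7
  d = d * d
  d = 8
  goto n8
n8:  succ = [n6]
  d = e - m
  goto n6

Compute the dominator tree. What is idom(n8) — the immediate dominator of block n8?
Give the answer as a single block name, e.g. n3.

idom tree: n1←n0 n2←n1 n3←n1 n4←n1 n5←n4 n6←n1 n7←n6 n8←n6
Dom∩ at merges:
  n1: preds {n0,n4}: {n0} ∩ {n0,n1,n4} = {n0}; idom=n0
  n4: preds {n1,n2}: {n0,n1} ∩ {n0,n1,n2} = {n0,n1}; idom=n1
  n6: preds {n3,n5,n8}: {n0,n1,n3} ∩ {n0,n1,n4,n5} ∩ {n0,n1,n6,n8} = {n0,n1}; idom=n1
  n8: preds {n6,n7}: {n0,n1,n6} ∩ {n0,n1,n6,n7} = {n0,n1,n6}; idom=n6

idom(n8) = n6

Answer: n6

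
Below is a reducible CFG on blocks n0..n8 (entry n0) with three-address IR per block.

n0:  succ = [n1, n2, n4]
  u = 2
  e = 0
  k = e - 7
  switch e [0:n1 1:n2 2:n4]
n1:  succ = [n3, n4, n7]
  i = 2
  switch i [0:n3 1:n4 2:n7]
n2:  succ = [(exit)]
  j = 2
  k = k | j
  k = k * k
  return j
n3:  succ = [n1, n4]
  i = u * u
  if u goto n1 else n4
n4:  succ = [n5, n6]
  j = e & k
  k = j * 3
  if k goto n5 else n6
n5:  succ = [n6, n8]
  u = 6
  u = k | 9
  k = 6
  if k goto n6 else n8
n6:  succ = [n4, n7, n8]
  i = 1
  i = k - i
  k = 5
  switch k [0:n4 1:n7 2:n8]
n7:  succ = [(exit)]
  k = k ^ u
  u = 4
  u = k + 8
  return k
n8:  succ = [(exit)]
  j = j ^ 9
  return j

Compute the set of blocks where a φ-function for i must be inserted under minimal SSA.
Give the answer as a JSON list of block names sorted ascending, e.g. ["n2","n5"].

idom tree: n1←n0 n2←n0 n3←n1 n4←n0 n5←n4 n6←n4 n7←n0 n8←n4
Dom at joins:
  n1: preds {n0,n3}: {n0} ∩ {n0,n1,n3} = {n0}; idom=n0
  n4: preds {n0,n1,n3,n6}: {n0} ∩ {n0,n1} ∩ {n0,n1,n3} ∩ {n0,n4,n6} = {n0}; idom=n0
  n6: preds {n4,n5}: {n0,n4} ∩ {n0,n4,n5} = {n0,n4}; idom=n4
  n7: preds {n1,n6}: {n0,n1} ∩ {n0,n4,n6} = {n0}; idom=n0
  n8: preds {n5,n6}: {n0,n4,n5} ∩ {n0,n4,n6} = {n0,n4}; idom=n4

DF walk-up:
  join n1 pred n0: · stop@n0
  join n1 pred n3: n3→n1 stop@n0
  join n4 pred n0: · stop@n0
  join n4 pred n1: n1 stop@n0
  join n4 pred n3: n3→n1 stop@n0
  join n4 pred n6: n6→n4 stop@n0
  join n6 pred n4: · stop@n4
  join n6 pred n5: n5 stop@n4
  join n7 pred n1: n1 stop@n0
  join n7 pred n6: n6→n4 stop@n0
  join n8 pred n5: n5 stop@n4
  join n8 pred n6: n6 stop@n4
  DF(n0)=∅
  DF(n1)={n1,n4,n7}
  DF(n2)=∅
  DF(n3)={n1,n4}
  DF(n4)={n4,n7}
  DF(n5)={n6,n8}
  DF(n6)={n4,n7,n8}
  DF(n7)=∅
  DF(n8)=∅

φ for i: defs {n1,n3,n6}
  DF⁺ = {n1,n4,n7,n8}

Answer: ["n1", "n4", "n7", "n8"]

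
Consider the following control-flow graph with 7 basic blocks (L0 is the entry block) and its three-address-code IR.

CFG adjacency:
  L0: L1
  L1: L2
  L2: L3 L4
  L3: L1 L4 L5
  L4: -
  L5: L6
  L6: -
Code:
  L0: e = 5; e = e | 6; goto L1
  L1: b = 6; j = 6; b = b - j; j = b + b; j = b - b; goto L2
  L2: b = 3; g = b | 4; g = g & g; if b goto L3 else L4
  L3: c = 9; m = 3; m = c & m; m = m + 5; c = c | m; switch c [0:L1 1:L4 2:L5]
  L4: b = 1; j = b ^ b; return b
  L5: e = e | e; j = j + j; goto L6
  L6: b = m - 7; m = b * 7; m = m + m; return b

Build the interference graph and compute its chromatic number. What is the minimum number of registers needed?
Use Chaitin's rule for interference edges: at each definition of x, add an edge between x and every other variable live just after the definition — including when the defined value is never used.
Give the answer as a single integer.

Answer: 4

Working:
def/use:
  L0: {e} / ∅
  L1: {b,j} / ∅
  L2: {b,g} / ∅
  L3: {c,m} / ∅
  L4: {b,j} / ∅
  L5: {e,j} / {e,j}
  L6: {b,m} / {m}

Backward fixpoint:
  L0 li=∅ lo={e}
  L1 li={e} lo={e,j}
  L2 li={e,j} lo={e,j}
  L3 li={e,j} lo={e,j,m}
  L4 li=∅ lo=∅
  L5 li={e,j,m} lo={m}
  L6 li={m} lo=∅

Conflict graph:
  b↔{e,g,j,m}
  c↔{e,j,m}
  e↔{b,c,g,j,m}
  g↔{b,e,j}
  j↔{b,c,e,g,m}
  m↔{b,c,e,j}

Chromatic number:
  {b,e,g,j} pairwise interfere (4-clique) ⇒ χ ≥ 4
  4-colouring: r0={e}  r1={j}  r2={b,c}  r3={g,m}
  χ = 4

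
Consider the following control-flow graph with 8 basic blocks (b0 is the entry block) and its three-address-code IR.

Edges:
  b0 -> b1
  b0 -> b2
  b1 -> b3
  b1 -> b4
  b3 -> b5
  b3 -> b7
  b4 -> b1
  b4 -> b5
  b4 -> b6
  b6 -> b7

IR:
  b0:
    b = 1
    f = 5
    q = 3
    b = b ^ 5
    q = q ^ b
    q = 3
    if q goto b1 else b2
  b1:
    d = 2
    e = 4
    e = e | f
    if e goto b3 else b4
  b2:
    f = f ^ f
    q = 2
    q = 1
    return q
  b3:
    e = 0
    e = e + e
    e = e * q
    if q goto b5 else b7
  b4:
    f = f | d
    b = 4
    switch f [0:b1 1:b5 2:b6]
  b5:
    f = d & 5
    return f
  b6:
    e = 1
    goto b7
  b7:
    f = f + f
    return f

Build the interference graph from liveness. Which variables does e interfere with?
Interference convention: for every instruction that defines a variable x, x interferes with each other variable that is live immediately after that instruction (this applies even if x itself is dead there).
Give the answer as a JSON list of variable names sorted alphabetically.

Answer: ["d", "f", "q"]

Working:
Block summaries:
  b0: {b,f,q} / ∅
  b1: {d,e} / {f}
  b2: {f,q} / {f}
  b3: {e} / {q}
  b4: {b,f} / {d,f}
  b5: {f} / {d}
  b6: {e} / ∅
  b7: {f} / {f}

Live sets:
  live b0: ∅→{f,q}
  live b1: {f,q}→{d,f,q}
  live b2: {f}→∅
  live b3: {d,f,q}→{d,f}
  live b4: {d,f,q}→{d,f,q}
  live b5: {d}→∅
  live b6: {f}→{f}
  live b7: {f}→∅

Conflict graph:
  b: {d,f,q}
  d: {b,e,f,q}
  e: {d,f,q}
  f: {b,d,e,q}
  q: {b,d,e,f}

N(e) = ["d", "f", "q"]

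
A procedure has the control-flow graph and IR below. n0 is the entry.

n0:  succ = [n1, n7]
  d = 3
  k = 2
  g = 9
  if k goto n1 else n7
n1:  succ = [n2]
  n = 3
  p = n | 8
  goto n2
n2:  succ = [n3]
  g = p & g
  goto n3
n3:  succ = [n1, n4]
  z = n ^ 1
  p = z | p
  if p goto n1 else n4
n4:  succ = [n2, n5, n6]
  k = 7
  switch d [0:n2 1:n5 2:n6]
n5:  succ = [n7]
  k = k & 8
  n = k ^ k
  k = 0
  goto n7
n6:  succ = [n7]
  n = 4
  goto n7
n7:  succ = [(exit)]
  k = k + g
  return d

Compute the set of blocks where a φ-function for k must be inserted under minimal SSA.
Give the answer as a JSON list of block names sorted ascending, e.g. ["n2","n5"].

Answer: ["n1", "n2", "n7"]

Working:
idom tree: n1←n0 n2←n1 n3←n2 n4←n3 n5←n4 n6←n4 n7←n0
Dom at joins:
  n1: preds {n0,n3}: {n0} ∩ {n0,n1,n2,n3} = {n0}; idom=n0
  n2: preds {n1,n4}: {n0,n1} ∩ {n0,n1,n2,n3,n4} = {n0,n1}; idom=n1
  n7: preds {n0,n5,n6}: {n0} ∩ {n0,n1,n2,n3,n4,n5} ∩ {n0,n1,n2,n3,n4,n6} = {n0}; idom=n0

Frontier:
  join n1 pred n0: · stop@n0
  join n1 pred n3: n3→n2→n1 stop@n0
  join n2 pred n1: · stop@n1
  join n2 pred n4: n4→n3→n2 stop@n1
  join n7 pred n0: · stop@n0
  join n7 pred n5: n5→n4→n3→n2→n1 stop@n0
  join n7 pred n6: n6→n4→n3→n2→n1 stop@n0
  n0 → ∅
  n1 → {n1,n7}
  n2 → {n1,n2,n7}
  n3 → {n1,n2,n7}
  n4 → {n2,n7}
  n5 → {n7}
  n6 → {n7}
  n7 → ∅

φ for k: defs {n0,n4,n5,n7}
  DF⁺ = {n1,n2,n7}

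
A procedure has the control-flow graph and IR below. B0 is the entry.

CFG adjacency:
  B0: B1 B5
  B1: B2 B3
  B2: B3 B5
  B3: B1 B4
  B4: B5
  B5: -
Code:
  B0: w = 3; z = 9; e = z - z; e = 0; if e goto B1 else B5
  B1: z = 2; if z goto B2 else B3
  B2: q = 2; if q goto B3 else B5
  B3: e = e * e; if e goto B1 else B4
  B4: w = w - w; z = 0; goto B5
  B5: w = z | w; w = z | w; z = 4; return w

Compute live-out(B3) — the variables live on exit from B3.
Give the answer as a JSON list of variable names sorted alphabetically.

Answer: ["e", "w"]

Analysis:
def/use:
  B0: def={e,w,z} ue=∅
  B1: def={z} ue=∅
  B2: def={q} ue=∅
  B3: def={e} ue={e}
  B4: def={w,z} ue={w}
  B5: def={w,z} ue={w,z}

Liveness:
  live B0: ∅→{e,w,z}
  live B1: {e,w}→{e,w,z}
  live B2: {e,w,z}→{e,w,z}
  live B3: {e,w}→{e,w}
  live B4: {w}→{w,z}
  live B5: {w,z}→∅

live-out(B3) = ["e", "w"]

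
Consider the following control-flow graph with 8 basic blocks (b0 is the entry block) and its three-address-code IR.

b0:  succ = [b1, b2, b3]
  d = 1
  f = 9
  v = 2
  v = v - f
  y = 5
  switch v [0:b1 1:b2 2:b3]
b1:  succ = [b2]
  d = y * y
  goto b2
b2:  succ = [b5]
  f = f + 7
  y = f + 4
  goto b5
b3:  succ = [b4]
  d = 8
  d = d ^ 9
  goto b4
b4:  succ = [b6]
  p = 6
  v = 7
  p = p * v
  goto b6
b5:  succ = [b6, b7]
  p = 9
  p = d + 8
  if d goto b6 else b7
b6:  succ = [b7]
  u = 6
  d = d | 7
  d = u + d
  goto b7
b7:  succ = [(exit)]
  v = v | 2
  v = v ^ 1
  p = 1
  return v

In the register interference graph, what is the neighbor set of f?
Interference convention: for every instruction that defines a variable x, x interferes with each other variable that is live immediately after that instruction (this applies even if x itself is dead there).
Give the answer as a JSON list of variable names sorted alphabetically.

Answer: ["d", "v", "y"]

Analysis:
def/use:
  b0: def={d,f,v,y} ue=∅
  b1: def={d} ue={y}
  b2: def={f,y} ue={f}
  b3: def={d} ue=∅
  b4: def={p,v} ue=∅
  b5: def={p} ue={d}
  b6: def={d,u} ue={d}
  b7: def={p,v} ue={v}

Backward fixpoint:
  b0 li=∅ lo={d,f,v,y}
  b1 li={f,v,y} lo={d,f,v}
  b2 li={d,f,v} lo={d,v}
  b3 li=∅ lo={d}
  b4 li={d} lo={d,v}
  b5 li={d,v} lo={d,v}
  b6 li={d,v} lo={v}
  b7 li={v} lo=∅

Interference:
  d↔{f,p,u,v,y}
  f↔{d,v,y}
  p↔{d,v}
  u↔{d,v}
  v↔{d,f,p,u,y}
  y↔{d,f,v}

N(f) = ["d", "v", "y"]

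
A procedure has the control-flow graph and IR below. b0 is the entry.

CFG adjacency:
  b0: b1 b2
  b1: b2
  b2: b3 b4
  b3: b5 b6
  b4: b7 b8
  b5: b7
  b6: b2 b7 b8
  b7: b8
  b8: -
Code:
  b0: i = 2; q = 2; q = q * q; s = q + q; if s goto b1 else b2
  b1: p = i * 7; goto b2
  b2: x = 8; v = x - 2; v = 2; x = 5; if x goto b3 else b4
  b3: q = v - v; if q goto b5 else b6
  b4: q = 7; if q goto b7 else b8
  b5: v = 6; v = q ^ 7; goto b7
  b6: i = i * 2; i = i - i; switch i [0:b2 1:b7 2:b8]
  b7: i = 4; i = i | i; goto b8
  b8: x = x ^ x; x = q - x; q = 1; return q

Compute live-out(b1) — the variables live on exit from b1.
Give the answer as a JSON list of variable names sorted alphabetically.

Answer: ["i"]

Derivation:
def/use:
  b0: def={i,q,s} ue=∅
  b1: def={p} ue={i}
  b2: def={v,x} ue=∅
  b3: def={q} ue={v}
  b4: def={q} ue=∅
  b5: def={v} ue={q}
  b6: def={i} ue={i}
  b7: def={i} ue=∅
  b8: def={q,x} ue={q,x}

Live sets:
  live b0: ∅→{i}
  live b1: {i}→{i}
  live b2: {i}→{i,v,x}
  live b3: {i,v,x}→{i,q,x}
  live b4: {x}→{q,x}
  live b5: {q,x}→{q,x}
  live b6: {i,q,x}→{i,q,x}
  live b7: {q,x}→{q,x}
  live b8: {q,x}→∅

live-out(b1) = ["i"]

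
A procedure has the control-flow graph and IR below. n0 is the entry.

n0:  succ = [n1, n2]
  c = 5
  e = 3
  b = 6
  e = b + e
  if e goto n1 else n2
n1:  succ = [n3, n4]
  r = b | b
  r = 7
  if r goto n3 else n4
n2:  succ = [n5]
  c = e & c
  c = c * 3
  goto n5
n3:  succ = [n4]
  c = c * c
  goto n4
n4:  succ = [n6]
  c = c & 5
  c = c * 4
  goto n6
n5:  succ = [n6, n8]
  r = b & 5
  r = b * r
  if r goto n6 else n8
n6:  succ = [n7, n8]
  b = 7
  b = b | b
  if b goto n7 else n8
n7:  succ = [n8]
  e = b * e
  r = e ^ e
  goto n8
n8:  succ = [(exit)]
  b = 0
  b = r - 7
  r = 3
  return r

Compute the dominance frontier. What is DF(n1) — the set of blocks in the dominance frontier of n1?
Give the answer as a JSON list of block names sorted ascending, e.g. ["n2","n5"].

Answer: ["n6"]

Derivation:
idom tree: n1←n0 n2←n0 n3←n1 n4←n1 n5←n2 n6←n0 n7←n6 n8←n0
Dom at joins:
  n4: preds {n1,n3}: {n0,n1} ∩ {n0,n1,n3} = {n0,n1}; idom=n1
  n6: preds {n4,n5}: {n0,n1,n4} ∩ {n0,n2,n5} = {n0}; idom=n0
  n8: preds {n5,n6,n7}: {n0,n2,n5} ∩ {n0,n6} ∩ {n0,n6,n7} = {n0}; idom=n0

DF derivation:
  join n4 pred n1: · stop@n1
  join n4 pred n3: n3 stop@n1
  join n6 pred n4: n4→n1 stop@n0
  join n6 pred n5: n5→n2 stop@n0
  join n8 pred n5: n5→n2 stop@n0
  join n8 pred n6: n6 stop@n0
  join n8 pred n7: n7→n6 stop@n0
  n0 → ∅
  n1 → {n6}
  n2 → {n6,n8}
  n3 → {n4}
  n4 → {n6}
  n5 → {n6,n8}
  n6 → {n8}
  n7 → {n8}
  n8 → ∅

DF(n1) = ["n6"]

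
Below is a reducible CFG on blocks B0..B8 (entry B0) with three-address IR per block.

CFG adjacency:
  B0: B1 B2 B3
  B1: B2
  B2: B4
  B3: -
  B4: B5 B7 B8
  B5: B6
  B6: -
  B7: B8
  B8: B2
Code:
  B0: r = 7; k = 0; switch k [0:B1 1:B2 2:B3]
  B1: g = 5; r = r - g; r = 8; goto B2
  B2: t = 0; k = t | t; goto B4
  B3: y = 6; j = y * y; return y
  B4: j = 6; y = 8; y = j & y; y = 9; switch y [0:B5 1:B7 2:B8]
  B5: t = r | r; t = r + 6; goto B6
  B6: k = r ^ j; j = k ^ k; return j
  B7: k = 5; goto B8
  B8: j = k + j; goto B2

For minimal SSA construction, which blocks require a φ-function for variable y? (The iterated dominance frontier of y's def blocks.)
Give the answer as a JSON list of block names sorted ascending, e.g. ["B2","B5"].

idom tree: B1←B0 B2←B0 B3←B0 B4←B2 B5←B4 B6←B5 B7←B4 B8←B4
Dom at joins:
  B2: preds {B0,B1,B8}: {B0} ∩ {B0,B1} ∩ {B0,B2,B4,B8} = {B0}; idom=B0
  B8: preds {B4,B7}: {B0,B2,B4} ∩ {B0,B2,B4,B7} = {B0,B2,B4}; idom=B4

DF derivation:
  B2←B0: walk · to B0
  B2←B1: walk B1 to B0
  B2←B8: walk B8→B4→B2 to B0
  B8←B4: walk · to B4
  B8←B7: walk B7 to B4
  DF(B0)=∅
  DF(B1)={B2}
  DF(B2)={B2}
  DF(B3)=∅
  DF(B4)={B2}
  DF(B5)=∅
  DF(B6)=∅
  DF(B7)={B8}
  DF(B8)={B2}

φ for y: defs {B3,B4}
  DF⁺ = {B2}

Answer: ["B2"]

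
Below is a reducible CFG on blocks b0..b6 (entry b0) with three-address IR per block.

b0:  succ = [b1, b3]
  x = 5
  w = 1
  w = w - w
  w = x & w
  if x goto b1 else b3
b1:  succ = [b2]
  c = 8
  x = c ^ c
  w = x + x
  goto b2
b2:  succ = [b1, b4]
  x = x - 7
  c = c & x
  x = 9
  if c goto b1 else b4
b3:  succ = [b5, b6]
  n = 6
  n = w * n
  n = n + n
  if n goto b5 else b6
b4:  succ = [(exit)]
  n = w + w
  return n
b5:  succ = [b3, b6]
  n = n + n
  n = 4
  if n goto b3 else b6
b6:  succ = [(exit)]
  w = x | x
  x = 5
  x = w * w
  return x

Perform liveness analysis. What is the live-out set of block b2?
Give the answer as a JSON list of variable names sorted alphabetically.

def/use:
  b0: {w,x} / ∅
  b1: {c,w,x} / ∅
  b2: {c,x} / {c,x}
  b3: {n} / {w}
  b4: {n} / {w}
  b5: {n} / {n}
  b6: {w,x} / {x}

Live sets:
  b0 li=∅ lo={w,x}
  b1 li=∅ lo={c,w,x}
  b2 li={c,w,x} lo={w}
  b3 li={w,x} lo={n,w,x}
  b4 li={w} lo=∅
  b5 li={n,w,x} lo={w,x}
  b6 li={x} lo=∅

live-out(b2) = ["w"]

Answer: ["w"]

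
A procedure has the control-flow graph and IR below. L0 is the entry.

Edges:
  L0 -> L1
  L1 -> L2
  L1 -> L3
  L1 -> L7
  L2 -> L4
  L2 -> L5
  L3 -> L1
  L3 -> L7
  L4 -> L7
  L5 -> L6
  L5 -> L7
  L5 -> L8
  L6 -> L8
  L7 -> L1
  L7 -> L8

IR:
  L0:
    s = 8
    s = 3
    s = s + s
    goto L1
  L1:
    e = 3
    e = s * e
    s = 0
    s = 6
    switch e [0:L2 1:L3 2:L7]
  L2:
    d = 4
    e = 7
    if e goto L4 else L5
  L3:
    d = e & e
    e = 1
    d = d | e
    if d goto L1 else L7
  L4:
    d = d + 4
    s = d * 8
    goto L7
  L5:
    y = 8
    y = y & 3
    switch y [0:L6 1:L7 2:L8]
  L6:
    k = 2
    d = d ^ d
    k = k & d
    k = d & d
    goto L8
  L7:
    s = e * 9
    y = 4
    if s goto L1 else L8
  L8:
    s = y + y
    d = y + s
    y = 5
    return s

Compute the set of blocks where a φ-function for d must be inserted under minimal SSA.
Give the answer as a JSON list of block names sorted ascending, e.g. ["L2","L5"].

Answer: ["L1", "L7", "L8"]

Analysis:
idom tree: L1←L0 L2←L1 L3←L1 L4←L2 L5←L2 L6←L5 L7←L1 L8←L1
Dom at joins:
  L1: preds {L0,L3,L7}: {L0} ∩ {L0,L1,L3} ∩ {L0,L1,L7} = {L0}; idom=L0
  L7: preds {L1,L3,L4,L5}: {L0,L1} ∩ {L0,L1,L3} ∩ {L0,L1,L2,L4} ∩ {L0,L1,L2,L5} = {L0,L1}; idom=L1
  L8: preds {L5,L6,L7}: {L0,L1,L2,L5} ∩ {L0,L1,L2,L5,L6} ∩ {L0,L1,L7} = {L0,L1}; idom=L1

DF walk-up:
  L1←L0: walk · to L0
  L1←L3: walk L3→L1 to L0
  L1←L7: walk L7→L1 to L0
  L7←L1: walk · to L1
  L7←L3: walk L3 to L1
  L7←L4: walk L4→L2 to L1
  L7←L5: walk L5→L2 to L1
  L8←L5: walk L5→L2 to L1
  L8←L6: walk L6→L5→L2 to L1
  L8←L7: walk L7 to L1
  DF(L0)=∅
  DF(L1)={L1}
  DF(L2)={L7,L8}
  DF(L3)={L1,L7}
  DF(L4)={L7}
  DF(L5)={L7,L8}
  DF(L6)={L8}
  DF(L7)={L1,L8}
  DF(L8)=∅

φ for d: defs {L2,L3,L4,L6,L8}
  DF⁺ = {L1,L7,L8}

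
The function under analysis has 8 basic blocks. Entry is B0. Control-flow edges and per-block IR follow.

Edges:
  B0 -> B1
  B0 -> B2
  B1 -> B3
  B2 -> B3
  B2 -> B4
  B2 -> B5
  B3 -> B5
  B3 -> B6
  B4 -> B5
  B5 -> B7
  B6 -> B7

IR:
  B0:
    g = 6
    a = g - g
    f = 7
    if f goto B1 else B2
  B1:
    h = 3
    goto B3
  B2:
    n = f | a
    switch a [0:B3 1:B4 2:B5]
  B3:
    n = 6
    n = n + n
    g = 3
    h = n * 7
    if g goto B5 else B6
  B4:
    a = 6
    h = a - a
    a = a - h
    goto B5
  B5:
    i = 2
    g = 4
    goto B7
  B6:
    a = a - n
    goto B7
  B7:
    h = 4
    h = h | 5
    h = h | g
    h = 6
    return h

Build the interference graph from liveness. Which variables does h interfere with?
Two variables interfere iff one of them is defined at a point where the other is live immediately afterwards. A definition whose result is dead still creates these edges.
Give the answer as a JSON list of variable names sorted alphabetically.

Per-block:
  B0: def={a,f,g} ue=∅
  B1: def={h} ue=∅
  B2: def={n} ue={a,f}
  B3: def={g,h,n} ue=∅
  B4: def={a,h} ue=∅
  B5: def={g,i} ue=∅
  B6: def={a} ue={a,n}
  B7: def={h} ue={g}

Backward fixpoint:
  live B0: ∅→{a,f}
  live B1: {a}→{a}
  live B2: {a,f}→{a}
  live B3: {a}→{a,g,n}
  live B4: ∅→∅
  live B5: ∅→{g}
  live B6: {a,g,n}→{g}
  live B7: {g}→∅

Conflict graph:
  a — {f,g,h,n}
  f — {a}
  g — {a,h,n}
  h — {a,g,n}
  i — ∅
  n — {a,g,h}

N(h) = ["a", "g", "n"]

Answer: ["a", "g", "n"]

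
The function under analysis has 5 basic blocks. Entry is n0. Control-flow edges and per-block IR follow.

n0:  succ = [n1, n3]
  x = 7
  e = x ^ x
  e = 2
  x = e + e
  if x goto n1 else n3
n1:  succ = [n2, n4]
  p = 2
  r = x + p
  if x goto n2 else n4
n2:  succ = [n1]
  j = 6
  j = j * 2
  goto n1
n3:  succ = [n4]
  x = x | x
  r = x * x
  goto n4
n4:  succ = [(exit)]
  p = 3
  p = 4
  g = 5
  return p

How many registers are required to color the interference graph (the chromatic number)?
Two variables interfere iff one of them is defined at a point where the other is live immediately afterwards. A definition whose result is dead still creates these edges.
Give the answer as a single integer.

Answer: 2

Analysis:
Block summaries:
  n0: {e,x} / ∅
  n1: {p,r} / {x}
  n2: {j} / ∅
  n3: {r,x} / {x}
  n4: {g,p} / ∅

Live sets:
  live n0: ∅→{x}
  live n1: {x}→{x}
  live n2: {x}→{x}
  live n3: {x}→∅
  live n4: ∅→∅

Conflict graph:
  e: ∅
  g: {p}
  j: {x}
  p: {g,x}
  r: {x}
  x: {j,p,r}

Registers:
  lower bound: {g,p} mutually conflict ⇒ χ ≥ 2
  assign e→R0 g→R0 j→R1 p→R1 r→R1 x→R0 — no edge inside a register ⇒ χ ≤ 2
  χ = 2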